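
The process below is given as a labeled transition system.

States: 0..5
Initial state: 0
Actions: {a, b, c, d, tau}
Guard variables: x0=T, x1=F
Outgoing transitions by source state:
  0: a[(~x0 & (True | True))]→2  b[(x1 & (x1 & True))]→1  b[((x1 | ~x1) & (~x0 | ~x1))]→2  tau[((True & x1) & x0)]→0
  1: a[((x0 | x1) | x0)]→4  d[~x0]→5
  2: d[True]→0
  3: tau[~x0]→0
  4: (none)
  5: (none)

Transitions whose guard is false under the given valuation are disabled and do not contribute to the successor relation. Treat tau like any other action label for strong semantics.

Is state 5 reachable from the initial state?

Answer: UNREACHABLE

Analysis:
3 transition(s) survive guard evaluation.
Layer 0: {0}
Layer 1: {2}  cumulative {0,2}
Reachable = {0,2}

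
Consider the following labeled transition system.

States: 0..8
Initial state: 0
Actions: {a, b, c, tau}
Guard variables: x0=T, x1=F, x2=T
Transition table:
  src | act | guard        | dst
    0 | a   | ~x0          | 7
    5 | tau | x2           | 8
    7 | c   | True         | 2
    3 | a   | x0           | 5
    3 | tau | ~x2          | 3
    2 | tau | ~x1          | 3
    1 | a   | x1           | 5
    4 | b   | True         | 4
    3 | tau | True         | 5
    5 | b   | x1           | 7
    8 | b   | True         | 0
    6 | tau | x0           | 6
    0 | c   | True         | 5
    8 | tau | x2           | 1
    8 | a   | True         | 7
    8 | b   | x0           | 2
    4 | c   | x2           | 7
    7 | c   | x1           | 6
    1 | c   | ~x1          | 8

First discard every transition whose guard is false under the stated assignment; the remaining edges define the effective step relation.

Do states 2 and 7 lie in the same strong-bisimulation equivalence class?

Answer: NOT BISIMILAR

Analysis:
Refine partition for ~:
  π0 = {{0,1,2,3,4,5,6,7,8}}
  π1 = {{0,1,7},{2,5,6},{3},{4},{8}}
  π2 = {{0,7},{1},{2},{3},{4},{5},{6},{8}}
  π3 = {{0},{1},{2},{3},{4},{5},{6},{7},{8}}
stable after 4 split(s): 9 block(s)
2∈{2}, 7∈{7}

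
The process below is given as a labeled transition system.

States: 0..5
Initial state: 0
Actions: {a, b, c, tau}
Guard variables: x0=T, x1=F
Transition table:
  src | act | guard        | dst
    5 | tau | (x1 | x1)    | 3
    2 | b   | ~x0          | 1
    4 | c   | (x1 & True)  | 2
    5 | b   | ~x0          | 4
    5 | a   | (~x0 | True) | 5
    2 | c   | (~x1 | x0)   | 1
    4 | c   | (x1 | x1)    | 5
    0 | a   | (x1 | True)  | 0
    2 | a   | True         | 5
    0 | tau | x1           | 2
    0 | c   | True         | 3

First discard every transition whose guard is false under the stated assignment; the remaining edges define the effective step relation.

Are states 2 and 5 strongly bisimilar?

Answer: NOT BISIMILAR

Analysis:
Refine partition for ~:
  P[0] = {{0,1,2,3,4,5}}
  P[1] = {{0,2},{1,3,4},{5}}
  P[2] = {{0},{1,3,4},{2},{5}}
4 equivalence class(es) (converged in 3)
class of 2: {2}; class of 5: {5}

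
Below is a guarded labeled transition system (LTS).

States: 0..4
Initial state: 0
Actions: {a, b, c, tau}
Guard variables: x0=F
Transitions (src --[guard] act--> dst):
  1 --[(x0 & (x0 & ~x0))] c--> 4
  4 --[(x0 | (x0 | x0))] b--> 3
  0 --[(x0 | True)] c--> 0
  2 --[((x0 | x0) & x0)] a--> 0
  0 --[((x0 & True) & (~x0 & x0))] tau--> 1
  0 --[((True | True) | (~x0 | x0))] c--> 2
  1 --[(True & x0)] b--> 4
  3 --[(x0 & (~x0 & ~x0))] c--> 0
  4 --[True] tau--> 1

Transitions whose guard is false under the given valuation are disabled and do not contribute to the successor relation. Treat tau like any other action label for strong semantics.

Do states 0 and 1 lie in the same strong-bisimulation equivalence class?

Answer: NOT BISIMILAR

Working:
Refine partition for ~:
  round 0: {{0,1,2,3,4}}
  round 1: {{0},{1,2,3},{4}}
3 equivalence class(es) (converged in 2)
class of 0: {0}; class of 1: {1,2,3}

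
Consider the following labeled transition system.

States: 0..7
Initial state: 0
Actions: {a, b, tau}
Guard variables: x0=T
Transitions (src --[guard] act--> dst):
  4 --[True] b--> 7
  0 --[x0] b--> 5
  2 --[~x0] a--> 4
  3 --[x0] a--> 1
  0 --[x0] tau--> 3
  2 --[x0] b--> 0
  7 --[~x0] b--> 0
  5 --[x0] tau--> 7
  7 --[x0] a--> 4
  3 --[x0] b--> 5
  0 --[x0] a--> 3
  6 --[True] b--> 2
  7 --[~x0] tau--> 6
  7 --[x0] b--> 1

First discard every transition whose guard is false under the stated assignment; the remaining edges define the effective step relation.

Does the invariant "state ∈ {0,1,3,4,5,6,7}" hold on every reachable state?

Inv-set: {0,1,3,4,5,6,7}
Reach set: {0,1,3,4,5,7}
  0: ok
  1: ok
  3: ok
  4: ok
  5: ok
  7: ok

Answer: INVARIANT HOLDS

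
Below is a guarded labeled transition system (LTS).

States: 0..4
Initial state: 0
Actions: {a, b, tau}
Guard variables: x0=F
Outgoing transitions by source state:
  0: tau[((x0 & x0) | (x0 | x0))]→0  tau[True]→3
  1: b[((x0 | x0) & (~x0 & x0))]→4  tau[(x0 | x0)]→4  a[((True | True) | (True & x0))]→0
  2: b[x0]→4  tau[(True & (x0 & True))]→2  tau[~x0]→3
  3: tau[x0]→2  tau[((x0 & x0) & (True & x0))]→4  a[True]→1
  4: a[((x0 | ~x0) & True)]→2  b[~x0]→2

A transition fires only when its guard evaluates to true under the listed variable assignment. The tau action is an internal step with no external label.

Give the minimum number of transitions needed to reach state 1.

Layered search for 1:
  Layer 0: {0}
  Layer 1: {3}
  Layer 2: {1}
depth(1)=2, e.g. tau·a

Answer: 2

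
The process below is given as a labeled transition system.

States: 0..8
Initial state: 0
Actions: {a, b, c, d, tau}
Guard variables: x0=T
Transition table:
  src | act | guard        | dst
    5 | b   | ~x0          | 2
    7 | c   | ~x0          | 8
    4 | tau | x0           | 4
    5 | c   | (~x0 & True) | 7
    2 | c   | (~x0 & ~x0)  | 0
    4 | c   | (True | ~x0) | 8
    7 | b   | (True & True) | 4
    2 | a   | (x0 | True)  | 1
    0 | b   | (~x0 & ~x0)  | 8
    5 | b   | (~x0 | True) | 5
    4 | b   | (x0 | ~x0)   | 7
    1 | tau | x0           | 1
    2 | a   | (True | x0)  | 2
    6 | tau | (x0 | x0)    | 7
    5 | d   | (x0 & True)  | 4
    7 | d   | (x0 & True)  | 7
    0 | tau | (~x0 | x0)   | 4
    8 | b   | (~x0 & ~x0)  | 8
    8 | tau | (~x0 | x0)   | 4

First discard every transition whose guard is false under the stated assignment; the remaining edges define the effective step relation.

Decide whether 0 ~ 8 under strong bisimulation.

Bisimulation quotient by refinement:
  round 0: {{0,1,2,3,4,5,6,7,8}}
  round 1: {{0,1,6,8},{2},{3},{4},{5,7}}
  round 2: {{0,8},{1},{2},{3},{4},{5},{6},{7}}
8 equivalence class(es) (converged in 3)
class of 0: {0,8}; class of 8: {0,8}

Answer: BISIMILAR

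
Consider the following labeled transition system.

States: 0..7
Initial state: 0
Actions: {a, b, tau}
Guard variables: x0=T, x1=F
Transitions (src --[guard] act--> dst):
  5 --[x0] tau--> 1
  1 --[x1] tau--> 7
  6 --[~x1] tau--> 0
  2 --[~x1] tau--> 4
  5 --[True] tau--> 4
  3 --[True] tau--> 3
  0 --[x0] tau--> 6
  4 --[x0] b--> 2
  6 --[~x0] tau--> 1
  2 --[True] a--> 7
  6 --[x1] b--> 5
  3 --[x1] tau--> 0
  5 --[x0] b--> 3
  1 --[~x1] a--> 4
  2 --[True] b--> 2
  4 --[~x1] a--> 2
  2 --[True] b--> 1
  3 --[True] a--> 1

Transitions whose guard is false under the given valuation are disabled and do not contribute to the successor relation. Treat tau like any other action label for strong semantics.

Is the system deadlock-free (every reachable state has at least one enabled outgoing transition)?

Reachable = {0,6}
  0: tau→6  [1 out]
  6: tau→0  [1 out]

Answer: DEADLOCK-FREE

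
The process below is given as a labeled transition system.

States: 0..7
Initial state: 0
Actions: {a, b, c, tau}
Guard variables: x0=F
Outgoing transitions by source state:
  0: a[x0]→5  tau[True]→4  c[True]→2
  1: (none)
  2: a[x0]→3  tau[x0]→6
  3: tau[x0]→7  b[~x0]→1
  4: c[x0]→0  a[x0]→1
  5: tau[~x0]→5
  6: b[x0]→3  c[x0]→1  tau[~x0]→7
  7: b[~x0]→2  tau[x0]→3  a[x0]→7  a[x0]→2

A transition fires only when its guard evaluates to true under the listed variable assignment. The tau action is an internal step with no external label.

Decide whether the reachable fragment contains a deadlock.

Answer: DEADLOCK at state 2

Trace:
Reachable = {0,2,4}
  0: c→2  tau→4  [2 exit(s)]
  2: ∅  [no exit]
  4: ∅  [no exit]
witness 2: c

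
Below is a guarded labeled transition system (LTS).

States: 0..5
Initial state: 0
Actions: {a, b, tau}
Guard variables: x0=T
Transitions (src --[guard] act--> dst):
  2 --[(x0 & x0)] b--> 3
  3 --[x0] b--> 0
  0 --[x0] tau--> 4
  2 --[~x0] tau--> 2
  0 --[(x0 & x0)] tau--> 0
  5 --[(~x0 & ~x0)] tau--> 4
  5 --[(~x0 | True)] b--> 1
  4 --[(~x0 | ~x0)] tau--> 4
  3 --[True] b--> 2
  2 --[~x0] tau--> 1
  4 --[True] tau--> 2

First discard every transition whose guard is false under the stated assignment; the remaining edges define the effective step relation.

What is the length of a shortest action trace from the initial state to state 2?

Layered search for 2:
  Layer 0: {0}
  Layer 1: {4}
  Layer 2: {2}
2 enters at depth 2; path tau·tau

Answer: 2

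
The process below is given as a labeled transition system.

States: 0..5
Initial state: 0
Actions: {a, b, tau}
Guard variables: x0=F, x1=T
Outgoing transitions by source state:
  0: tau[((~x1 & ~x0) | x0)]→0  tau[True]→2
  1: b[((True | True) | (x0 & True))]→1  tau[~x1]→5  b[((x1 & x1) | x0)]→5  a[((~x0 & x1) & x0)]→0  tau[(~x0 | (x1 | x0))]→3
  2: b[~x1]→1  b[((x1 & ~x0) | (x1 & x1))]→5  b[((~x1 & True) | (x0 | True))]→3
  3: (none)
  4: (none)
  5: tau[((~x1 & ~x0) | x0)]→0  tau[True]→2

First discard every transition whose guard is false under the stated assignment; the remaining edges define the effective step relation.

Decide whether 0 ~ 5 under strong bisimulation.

Compute ~ classes (split until stable):
  P[0] = {{0,1,2,3,4,5}}
  P[1] = {{0,5},{1},{2},{3,4}}
4 equivalence class(es) (converged in 2)
[0]={0,5}  [5]={0,5}

Answer: BISIMILAR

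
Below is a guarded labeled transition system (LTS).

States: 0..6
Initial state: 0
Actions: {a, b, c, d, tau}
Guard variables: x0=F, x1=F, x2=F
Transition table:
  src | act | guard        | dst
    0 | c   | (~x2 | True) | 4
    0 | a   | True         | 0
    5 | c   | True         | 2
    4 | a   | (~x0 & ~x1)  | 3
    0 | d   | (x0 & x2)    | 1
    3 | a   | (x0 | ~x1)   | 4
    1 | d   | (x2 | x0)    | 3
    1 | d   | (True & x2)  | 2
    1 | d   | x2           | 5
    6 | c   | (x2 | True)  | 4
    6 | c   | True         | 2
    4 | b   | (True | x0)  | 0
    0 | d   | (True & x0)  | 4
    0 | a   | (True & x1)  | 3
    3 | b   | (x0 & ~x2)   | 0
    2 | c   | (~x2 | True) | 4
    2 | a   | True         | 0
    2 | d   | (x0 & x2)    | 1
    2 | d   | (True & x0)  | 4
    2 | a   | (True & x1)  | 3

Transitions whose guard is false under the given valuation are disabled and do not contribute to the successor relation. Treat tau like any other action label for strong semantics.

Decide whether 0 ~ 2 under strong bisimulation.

Answer: BISIMILAR

Analysis:
Refine partition for ~:
  P[0] = {{0,1,2,3,4,5,6}}
  P[1] = {{0,2},{1},{3},{4},{5,6}}
  P[2] = {{0,2},{1},{3},{4},{5},{6}}
Fixed point at round 3; 6 class(es).
[0]={0,2}  [2]={0,2}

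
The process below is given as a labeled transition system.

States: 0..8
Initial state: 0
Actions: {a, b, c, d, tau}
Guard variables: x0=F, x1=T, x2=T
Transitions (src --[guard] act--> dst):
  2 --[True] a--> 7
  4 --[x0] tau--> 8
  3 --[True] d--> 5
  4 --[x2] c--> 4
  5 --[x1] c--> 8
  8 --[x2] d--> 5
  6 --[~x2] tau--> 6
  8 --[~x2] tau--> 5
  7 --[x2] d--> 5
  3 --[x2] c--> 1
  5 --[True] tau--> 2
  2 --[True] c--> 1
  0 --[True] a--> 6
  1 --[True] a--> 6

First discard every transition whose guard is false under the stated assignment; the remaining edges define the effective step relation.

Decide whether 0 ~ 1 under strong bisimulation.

Bisimulation quotient by refinement:
  π0 = {{0,1,2,3,4,5,6,7,8}}
  π1 = {{0,1},{2},{3},{4},{5},{6},{7,8}}
7 equivalence class(es) (converged in 2)
0∈{0,1}, 1∈{0,1}

Answer: BISIMILAR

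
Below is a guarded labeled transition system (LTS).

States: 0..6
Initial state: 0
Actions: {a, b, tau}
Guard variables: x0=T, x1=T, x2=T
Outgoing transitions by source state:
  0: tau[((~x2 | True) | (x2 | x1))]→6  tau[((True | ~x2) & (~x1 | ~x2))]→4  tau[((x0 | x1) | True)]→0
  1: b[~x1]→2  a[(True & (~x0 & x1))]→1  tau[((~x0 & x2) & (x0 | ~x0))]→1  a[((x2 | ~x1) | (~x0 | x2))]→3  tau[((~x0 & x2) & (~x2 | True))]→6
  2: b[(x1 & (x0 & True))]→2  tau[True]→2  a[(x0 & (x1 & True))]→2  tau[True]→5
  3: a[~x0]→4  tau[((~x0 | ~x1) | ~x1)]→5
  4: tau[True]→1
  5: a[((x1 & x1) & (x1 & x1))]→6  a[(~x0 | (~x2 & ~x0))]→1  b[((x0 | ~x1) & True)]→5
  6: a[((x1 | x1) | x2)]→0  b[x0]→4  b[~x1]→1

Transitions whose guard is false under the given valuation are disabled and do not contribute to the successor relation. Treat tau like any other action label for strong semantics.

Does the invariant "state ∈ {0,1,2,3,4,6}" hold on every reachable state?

Answer: INVARIANT HOLDS

Working:
Inv-set: {0,1,2,3,4,6}
Reach set: {0,1,3,4,6}
  0: ✓
  1: ✓
  3: ✓
  4: ✓
  6: ✓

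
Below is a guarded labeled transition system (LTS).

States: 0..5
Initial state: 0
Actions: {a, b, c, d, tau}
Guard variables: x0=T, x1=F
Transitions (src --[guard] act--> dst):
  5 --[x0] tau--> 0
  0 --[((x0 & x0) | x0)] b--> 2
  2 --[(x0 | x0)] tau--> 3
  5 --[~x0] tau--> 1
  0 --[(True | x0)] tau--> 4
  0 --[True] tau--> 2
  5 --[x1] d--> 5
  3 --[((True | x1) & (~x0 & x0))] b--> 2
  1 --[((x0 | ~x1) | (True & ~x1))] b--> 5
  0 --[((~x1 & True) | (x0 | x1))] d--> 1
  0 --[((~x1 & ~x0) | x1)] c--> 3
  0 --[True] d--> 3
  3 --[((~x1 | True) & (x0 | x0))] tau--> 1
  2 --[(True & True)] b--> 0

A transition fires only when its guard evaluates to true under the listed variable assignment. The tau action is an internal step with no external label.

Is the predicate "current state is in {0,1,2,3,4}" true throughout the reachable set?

Safe = {0,1,2,3,4}
R = {0,1,2,3,4,5}
  0: safe
  1: safe
  2: safe
  3: safe
  4: safe
  5: outside
counterexample path to 5: d·b

Answer: INVARIANT VIOLATED at state 5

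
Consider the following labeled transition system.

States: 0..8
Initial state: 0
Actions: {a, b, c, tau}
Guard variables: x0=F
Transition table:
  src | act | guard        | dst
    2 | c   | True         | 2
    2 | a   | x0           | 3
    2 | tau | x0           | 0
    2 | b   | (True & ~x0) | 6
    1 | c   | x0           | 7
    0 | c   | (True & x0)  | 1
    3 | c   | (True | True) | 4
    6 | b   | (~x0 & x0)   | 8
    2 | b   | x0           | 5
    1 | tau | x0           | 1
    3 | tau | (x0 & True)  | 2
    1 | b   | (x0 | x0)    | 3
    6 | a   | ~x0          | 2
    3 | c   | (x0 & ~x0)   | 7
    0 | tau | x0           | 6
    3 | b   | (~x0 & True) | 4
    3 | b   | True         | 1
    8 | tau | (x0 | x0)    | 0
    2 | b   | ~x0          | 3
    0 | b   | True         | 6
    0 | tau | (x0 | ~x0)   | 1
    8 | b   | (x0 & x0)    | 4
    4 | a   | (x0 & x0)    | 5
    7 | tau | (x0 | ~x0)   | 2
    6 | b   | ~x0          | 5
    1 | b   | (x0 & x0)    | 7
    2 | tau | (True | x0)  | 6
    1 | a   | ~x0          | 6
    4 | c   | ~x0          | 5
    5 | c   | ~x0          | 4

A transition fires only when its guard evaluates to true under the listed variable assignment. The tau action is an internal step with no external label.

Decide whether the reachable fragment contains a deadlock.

Answer: DEADLOCK-FREE

Analysis:
Reach set: {0,1,2,3,4,5,6}
  0: b→6  tau→1  [2 out]
  1: a→6  [1 out]
  2: b→3  b→6  c→2  tau→6  [4 out]
  3: b→1  b→4  c→4  [3 out]
  4: c→5  [1 out]
  5: c→4  [1 out]
  6: a→2  b→5  [2 out]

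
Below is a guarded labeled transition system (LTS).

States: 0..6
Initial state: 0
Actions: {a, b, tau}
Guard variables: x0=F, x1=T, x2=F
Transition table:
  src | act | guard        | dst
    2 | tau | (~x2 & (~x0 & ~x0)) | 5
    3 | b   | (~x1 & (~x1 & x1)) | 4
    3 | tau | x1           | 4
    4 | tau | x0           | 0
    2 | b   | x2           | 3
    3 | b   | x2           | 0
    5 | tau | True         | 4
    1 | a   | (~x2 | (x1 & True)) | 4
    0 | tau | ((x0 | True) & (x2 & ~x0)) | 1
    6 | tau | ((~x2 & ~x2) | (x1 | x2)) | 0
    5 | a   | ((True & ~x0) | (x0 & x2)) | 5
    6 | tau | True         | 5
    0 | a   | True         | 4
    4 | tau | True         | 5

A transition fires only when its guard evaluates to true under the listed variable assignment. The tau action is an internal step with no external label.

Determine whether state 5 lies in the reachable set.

After dropping false guards: 9 live edges.
depth 0: {0}
depth 1: {4}  now seen {0,4}
depth 2: {5}  now seen {0,4,5}
Reach set: {0,4,5}
Path to 5: a·tau

Answer: REACHABLE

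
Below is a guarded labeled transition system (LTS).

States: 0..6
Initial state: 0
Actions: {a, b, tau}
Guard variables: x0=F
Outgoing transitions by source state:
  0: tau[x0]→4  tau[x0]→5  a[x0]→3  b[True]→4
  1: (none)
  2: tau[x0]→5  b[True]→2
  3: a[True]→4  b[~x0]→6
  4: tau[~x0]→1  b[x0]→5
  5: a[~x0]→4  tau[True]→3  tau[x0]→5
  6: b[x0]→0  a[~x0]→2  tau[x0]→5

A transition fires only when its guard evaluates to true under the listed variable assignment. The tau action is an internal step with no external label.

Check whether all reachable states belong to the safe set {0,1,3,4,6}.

Allowed set {0,1,3,4,6}
Reachable = {0,1,4}
  0: safe
  1: safe
  4: safe

Answer: INVARIANT HOLDS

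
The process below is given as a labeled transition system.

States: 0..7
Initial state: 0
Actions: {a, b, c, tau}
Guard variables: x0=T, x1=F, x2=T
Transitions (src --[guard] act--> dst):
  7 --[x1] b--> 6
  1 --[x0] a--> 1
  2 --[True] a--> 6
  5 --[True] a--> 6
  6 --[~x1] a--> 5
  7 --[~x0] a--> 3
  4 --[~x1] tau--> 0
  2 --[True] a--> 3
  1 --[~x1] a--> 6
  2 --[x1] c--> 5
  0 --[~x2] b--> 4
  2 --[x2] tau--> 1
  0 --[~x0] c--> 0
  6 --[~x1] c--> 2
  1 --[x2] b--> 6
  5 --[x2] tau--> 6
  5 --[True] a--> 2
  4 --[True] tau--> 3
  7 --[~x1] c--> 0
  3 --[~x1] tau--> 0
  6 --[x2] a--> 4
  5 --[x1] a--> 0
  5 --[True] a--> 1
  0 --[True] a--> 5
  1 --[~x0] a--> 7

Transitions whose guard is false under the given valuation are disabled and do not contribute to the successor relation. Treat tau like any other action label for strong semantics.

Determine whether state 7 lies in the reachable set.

After dropping false guards: 18 live edges.
depth 0: {0}
depth 1: {5}  total {0,5}
depth 2: {1,2,6}  total {0,1,2,5,6}
depth 3: {3,4}  total {0,1,2,3,4,5,6}
R = {0,1,2,3,4,5,6}

Answer: UNREACHABLE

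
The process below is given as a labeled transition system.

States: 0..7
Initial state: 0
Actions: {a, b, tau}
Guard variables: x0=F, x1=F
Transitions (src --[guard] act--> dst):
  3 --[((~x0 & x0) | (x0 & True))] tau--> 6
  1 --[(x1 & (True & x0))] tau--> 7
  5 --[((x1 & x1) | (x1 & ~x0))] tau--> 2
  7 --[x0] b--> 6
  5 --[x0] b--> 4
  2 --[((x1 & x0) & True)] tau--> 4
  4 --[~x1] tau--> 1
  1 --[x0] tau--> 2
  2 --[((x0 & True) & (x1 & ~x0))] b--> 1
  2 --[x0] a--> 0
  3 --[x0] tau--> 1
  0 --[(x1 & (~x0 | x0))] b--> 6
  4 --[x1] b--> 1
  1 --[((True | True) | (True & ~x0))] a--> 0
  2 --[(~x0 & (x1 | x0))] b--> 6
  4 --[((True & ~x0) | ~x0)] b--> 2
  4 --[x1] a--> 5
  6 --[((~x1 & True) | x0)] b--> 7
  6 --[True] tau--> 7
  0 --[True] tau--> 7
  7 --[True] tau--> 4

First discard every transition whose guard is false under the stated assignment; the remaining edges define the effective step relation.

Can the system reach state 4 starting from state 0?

After dropping false guards: 7 live edges.
depth 0: {0}
depth 1: {7}  now seen {0,7}
depth 2: {4}  now seen {0,4,7}
depth 3: {1,2}  now seen {0,1,2,4,7}
R = {0,1,2,4,7}
Path to 4: tau·tau

Answer: REACHABLE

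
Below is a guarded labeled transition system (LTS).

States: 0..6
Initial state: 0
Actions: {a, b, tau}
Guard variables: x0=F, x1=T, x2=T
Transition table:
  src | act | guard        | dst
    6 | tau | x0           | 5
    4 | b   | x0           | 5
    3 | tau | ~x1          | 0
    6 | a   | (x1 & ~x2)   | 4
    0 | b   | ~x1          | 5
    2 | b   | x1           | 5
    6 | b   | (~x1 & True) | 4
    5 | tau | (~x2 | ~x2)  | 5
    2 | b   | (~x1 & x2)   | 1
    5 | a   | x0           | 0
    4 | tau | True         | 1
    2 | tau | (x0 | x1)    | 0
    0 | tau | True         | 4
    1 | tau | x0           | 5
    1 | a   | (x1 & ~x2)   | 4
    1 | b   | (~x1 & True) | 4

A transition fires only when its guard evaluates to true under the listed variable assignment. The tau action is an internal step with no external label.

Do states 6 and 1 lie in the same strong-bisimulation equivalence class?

Answer: BISIMILAR

Working:
Bisimulation quotient by refinement:
  P[0] = {{0,1,2,3,4,5,6}}
  P[1] = {{0,4},{1,3,5,6},{2}}
  P[2] = {{0},{1,3,5,6},{2},{4}}
Fixed point at round 3; 4 class(es).
6∈{1,3,5,6}, 1∈{1,3,5,6}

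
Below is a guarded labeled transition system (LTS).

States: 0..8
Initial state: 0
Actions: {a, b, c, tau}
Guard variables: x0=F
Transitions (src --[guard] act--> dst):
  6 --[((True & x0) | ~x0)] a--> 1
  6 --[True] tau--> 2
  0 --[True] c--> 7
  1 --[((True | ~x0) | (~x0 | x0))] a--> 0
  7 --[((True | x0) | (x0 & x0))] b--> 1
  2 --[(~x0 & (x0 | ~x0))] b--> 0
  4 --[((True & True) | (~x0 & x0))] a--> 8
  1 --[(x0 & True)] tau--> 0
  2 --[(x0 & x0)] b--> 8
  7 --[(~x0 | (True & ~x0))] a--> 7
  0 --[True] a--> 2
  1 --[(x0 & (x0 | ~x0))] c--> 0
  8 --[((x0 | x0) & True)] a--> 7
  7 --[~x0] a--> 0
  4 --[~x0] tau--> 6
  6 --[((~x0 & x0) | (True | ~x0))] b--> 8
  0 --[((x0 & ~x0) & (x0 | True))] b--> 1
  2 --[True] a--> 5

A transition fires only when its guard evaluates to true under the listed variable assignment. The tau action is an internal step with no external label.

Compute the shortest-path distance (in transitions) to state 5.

Layered search for 5:
  Layer 0: {0}
  Layer 1: {2,7}
  Layer 2: {1,5}
5 enters at depth 2; path a·a

Answer: 2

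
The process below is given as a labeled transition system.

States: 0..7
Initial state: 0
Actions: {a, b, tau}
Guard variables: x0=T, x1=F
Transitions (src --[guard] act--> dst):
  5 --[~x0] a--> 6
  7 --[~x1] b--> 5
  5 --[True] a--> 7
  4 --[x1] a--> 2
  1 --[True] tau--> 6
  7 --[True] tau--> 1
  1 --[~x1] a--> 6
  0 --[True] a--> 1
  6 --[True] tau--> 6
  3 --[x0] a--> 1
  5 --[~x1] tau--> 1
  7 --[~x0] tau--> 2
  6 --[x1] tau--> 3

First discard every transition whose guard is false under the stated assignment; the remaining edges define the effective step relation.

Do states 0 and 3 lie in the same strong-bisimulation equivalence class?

Answer: BISIMILAR

Trace:
Refine partition for ~:
  round 0: {{0,1,2,3,4,5,6,7}}
  round 1: {{0,3},{1,5},{2,4},{6},{7}}
  round 2: {{0,3},{1},{2,4},{5},{6},{7}}
stable after 3 split(s): 6 block(s)
0∈{0,3}, 3∈{0,3}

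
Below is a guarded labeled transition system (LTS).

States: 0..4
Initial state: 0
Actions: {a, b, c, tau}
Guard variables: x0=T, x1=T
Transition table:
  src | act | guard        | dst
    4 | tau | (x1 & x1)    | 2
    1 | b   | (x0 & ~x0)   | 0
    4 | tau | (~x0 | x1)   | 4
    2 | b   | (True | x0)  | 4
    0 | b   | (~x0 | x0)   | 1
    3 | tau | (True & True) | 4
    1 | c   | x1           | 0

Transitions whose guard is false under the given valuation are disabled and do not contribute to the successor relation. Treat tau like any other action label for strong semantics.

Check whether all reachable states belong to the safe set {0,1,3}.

Answer: INVARIANT HOLDS

Analysis:
Allowed set {0,1,3}
Reach set: {0,1}
  0: ok
  1: ok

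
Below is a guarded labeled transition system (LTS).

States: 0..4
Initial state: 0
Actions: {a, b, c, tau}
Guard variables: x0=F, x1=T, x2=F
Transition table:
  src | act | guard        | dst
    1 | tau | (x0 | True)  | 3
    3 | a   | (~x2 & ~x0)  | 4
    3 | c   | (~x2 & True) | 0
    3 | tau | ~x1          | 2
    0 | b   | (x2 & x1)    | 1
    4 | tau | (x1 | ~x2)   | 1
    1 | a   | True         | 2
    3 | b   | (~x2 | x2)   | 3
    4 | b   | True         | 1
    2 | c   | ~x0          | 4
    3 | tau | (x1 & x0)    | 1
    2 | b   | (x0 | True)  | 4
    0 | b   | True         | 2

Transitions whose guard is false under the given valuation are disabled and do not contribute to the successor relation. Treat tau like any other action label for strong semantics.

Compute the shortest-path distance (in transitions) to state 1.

BFS to 1:
  L0 = {0}
  L1 = {2}
  L2 = {4}
  L3 = {1}
1 enters at depth 3; path b·b·b

Answer: 3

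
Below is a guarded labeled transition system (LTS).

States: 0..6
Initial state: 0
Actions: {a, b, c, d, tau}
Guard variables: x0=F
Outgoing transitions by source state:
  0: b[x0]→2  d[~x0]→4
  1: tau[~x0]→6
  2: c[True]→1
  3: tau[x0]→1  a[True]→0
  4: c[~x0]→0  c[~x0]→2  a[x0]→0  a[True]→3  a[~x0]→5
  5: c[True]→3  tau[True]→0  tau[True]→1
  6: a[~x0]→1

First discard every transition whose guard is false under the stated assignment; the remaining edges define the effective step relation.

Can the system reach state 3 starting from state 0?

After dropping false guards: 12 live edges.
Layer 0: {0}
Layer 1: {4}  total {0,4}
Layer 2: {2,3,5}  total {0,2,3,4,5}
Layer 3: {1}  total {0,1,2,3,4,5}
Layer 4: {6}  total {0,1,2,3,4,5,6}
R = {0,1,2,3,4,5,6}
Path to 3: d·a

Answer: REACHABLE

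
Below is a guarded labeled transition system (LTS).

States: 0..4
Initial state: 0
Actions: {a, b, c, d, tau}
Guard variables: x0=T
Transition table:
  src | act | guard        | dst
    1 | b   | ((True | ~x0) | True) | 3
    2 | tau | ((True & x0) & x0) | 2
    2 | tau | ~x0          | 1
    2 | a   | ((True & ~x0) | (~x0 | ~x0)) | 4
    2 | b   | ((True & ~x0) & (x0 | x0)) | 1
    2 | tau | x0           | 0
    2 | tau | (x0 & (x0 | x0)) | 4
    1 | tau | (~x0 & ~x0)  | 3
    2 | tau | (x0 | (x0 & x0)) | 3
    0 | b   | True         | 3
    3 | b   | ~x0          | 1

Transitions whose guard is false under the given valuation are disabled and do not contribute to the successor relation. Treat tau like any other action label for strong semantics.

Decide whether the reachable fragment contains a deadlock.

Reachable = {0,3}
  0: b→3  [deg 1]
  3: ∅  [deadlock]
Path to 3: b

Answer: DEADLOCK at state 3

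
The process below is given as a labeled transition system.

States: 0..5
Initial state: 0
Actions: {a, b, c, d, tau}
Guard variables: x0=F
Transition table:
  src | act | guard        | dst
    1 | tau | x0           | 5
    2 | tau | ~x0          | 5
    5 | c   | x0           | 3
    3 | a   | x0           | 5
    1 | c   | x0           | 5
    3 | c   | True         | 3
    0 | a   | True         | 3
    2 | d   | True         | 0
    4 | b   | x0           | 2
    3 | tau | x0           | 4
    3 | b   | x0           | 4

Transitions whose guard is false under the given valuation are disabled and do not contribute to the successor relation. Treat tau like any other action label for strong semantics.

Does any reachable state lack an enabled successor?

Reach set: {0,3}
  0: a→3  [deg 1]
  3: c→3  [deg 1]

Answer: DEADLOCK-FREE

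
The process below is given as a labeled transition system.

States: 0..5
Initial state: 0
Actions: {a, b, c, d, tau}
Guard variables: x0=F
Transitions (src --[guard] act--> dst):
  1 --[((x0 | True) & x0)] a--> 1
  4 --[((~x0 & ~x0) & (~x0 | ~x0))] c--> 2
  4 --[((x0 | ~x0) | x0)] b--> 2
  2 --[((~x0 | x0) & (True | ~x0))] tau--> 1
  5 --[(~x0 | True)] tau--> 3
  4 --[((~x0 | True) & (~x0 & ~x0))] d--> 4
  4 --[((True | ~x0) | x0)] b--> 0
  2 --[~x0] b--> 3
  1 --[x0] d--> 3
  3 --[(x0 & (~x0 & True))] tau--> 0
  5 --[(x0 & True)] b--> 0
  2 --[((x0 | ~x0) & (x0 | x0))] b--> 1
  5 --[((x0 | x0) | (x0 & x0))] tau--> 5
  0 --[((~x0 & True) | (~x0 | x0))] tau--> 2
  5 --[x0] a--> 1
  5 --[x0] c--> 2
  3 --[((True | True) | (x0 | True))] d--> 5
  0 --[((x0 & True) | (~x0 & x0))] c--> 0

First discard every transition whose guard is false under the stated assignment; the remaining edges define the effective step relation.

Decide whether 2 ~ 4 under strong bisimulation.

Answer: NOT BISIMILAR

Trace:
Refine partition for ~:
  round 0: {{0,1,2,3,4,5}}
  round 1: {{0,5},{1},{2},{3},{4}}
  round 2: {{0},{1},{2},{3},{4},{5}}
6 equivalence class(es) (converged in 3)
class of 2: {2}; class of 4: {4}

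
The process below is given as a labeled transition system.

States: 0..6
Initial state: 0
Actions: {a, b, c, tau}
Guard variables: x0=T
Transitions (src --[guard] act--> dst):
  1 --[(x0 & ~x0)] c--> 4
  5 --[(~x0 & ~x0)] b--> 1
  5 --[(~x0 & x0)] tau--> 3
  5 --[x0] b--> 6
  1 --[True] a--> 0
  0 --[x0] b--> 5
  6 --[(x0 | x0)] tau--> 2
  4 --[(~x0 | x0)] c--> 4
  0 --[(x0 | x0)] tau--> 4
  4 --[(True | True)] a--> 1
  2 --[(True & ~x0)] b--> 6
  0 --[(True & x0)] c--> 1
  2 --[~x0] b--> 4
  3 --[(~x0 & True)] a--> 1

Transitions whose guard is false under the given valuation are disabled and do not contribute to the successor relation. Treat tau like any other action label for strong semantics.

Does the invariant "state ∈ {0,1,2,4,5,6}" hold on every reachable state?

Answer: INVARIANT HOLDS

Analysis:
Inv-set: {0,1,2,4,5,6}
Reachable = {0,1,2,4,5,6}
  0: ✓
  1: ✓
  2: ✓
  4: ✓
  5: ✓
  6: ✓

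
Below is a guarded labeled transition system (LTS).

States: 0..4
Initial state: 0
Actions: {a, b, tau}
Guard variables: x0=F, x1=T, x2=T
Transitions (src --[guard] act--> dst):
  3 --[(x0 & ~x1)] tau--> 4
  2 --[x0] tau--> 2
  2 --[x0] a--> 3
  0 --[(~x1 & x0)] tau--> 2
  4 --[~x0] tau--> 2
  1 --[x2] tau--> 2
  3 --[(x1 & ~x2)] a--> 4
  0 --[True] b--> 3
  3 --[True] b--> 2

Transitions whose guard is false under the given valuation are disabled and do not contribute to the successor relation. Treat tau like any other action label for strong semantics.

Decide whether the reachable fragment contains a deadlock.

Reach set: {0,2,3}
  0: b→3  [1 exit(s)]
  2: ∅  [deadlock]
  3: b→2  [1 exit(s)]
witness 2: b·b

Answer: DEADLOCK at state 2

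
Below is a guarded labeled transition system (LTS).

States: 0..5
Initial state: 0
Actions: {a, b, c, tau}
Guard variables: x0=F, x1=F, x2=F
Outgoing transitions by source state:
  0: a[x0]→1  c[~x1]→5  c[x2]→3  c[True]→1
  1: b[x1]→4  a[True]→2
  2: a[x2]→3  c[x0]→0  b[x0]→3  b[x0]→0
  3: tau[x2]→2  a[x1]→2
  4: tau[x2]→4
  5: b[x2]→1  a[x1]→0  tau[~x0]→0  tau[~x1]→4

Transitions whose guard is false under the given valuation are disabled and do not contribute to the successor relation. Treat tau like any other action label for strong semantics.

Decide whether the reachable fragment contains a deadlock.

Reach set: {0,1,2,4,5}
  0: c→1  c→5  [2 out]
  1: a→2  [1 out]
  2: ∅  [no exit]
  4: ∅  [no exit]
  5: tau→0  tau→4  [2 out]
witness 2: c·a

Answer: DEADLOCK at state 2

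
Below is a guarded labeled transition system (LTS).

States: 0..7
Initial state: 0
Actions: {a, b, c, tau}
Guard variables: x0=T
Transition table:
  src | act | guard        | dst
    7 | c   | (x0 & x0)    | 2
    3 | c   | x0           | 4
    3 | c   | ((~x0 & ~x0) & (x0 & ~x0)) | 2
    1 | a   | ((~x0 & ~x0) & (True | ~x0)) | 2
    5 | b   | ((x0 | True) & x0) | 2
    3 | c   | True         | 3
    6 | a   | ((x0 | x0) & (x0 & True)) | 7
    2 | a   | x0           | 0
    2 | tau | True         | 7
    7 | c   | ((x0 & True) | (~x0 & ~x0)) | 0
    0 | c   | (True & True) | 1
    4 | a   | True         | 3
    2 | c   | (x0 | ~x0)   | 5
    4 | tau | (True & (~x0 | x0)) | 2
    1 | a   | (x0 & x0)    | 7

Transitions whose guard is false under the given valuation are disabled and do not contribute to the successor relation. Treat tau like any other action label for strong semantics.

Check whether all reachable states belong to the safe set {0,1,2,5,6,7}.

Safe = {0,1,2,5,6,7}
R = {0,1,2,5,7}
  0: ok
  1: ok
  2: ok
  5: ok
  7: ok

Answer: INVARIANT HOLDS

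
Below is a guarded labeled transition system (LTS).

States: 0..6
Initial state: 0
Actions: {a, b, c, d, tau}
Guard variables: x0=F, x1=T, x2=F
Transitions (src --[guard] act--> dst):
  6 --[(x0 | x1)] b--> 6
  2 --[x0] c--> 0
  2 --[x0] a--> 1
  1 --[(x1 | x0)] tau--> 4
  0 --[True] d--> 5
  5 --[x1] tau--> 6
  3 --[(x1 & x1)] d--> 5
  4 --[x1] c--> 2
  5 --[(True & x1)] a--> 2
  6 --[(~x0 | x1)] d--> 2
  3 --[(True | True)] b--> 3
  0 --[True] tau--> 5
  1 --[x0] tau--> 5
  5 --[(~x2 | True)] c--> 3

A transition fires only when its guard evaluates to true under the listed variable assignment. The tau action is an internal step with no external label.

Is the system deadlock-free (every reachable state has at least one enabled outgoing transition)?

Answer: DEADLOCK at state 2

Working:
R = {0,2,3,5,6}
  0: d→5  tau→5  [2 exit(s)]
  2: ∅  [deadlock]
  3: b→3  d→5  [2 exit(s)]
  5: a→2  c→3  tau→6  [3 exit(s)]
  6: b→6  d→2  [2 exit(s)]
Path to 2: d·a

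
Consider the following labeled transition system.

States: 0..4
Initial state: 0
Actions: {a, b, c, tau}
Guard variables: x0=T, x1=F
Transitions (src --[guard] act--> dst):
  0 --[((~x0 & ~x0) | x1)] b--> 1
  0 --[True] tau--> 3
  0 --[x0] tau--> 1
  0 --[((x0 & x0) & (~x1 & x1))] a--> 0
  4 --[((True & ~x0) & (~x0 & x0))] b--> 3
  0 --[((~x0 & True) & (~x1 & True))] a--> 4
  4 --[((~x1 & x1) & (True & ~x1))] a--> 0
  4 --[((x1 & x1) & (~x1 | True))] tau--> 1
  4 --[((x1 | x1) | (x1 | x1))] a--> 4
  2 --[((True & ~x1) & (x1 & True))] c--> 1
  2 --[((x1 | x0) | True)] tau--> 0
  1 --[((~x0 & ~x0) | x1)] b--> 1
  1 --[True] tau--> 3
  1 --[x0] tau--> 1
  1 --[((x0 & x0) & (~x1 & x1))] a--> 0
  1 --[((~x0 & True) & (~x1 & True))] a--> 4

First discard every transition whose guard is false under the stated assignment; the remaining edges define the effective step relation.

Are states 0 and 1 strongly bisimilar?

Answer: BISIMILAR

Trace:
Compute ~ classes (split until stable):
  P[0] = {{0,1,2,3,4}}
  P[1] = {{0,1,2},{3,4}}
  P[2] = {{0,1},{2},{3,4}}
Fixed point at round 3; 3 class(es).
class of 0: {0,1}; class of 1: {0,1}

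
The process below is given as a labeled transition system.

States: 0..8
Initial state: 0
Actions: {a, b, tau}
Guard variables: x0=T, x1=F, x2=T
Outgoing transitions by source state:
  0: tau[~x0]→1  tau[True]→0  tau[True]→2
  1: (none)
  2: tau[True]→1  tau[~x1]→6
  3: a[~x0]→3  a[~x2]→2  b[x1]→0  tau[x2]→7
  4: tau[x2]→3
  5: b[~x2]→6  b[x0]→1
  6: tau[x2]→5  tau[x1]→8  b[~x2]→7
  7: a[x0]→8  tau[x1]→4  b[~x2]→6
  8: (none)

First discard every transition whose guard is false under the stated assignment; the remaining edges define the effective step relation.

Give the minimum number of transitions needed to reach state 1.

Layered search for 1:
  L0 = {0}
  L1 = {2}
  L2 = {1,6}
first hit 1 at d=2 via tau·tau

Answer: 2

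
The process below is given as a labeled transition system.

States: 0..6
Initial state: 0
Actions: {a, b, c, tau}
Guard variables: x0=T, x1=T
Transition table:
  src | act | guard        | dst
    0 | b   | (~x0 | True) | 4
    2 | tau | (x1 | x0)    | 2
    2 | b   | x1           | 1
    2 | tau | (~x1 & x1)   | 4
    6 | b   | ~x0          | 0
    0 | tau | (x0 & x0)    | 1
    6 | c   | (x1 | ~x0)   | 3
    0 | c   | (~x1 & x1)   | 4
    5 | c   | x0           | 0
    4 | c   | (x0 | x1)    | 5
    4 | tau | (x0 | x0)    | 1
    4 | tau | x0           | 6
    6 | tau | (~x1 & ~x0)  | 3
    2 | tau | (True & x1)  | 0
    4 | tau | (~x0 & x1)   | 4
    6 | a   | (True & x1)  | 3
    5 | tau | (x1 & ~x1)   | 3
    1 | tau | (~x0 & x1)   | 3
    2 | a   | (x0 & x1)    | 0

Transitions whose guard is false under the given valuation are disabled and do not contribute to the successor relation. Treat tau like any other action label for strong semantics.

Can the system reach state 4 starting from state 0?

Guard filter leaves 12 enabled edge(s).
L0 = {0}
L1 = {1,4}  now seen {0,1,4}
L2 = {5,6}  now seen {0,1,4,5,6}
L3 = {3}  now seen {0,1,3,4,5,6}
R = {0,1,3,4,5,6}
Path to 4: b

Answer: REACHABLE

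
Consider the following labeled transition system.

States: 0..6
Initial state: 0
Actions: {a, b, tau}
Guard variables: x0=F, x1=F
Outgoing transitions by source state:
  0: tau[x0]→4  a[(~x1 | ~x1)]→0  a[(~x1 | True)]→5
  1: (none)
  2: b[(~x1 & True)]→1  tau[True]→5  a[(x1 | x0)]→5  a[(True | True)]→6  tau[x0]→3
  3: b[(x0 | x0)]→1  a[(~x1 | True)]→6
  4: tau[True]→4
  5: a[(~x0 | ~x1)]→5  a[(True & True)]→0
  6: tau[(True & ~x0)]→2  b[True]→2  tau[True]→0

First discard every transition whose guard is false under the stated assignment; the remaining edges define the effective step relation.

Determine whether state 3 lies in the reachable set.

Guard filter leaves 12 enabled edge(s).
Layer 0: {0}
Layer 1: {5}  total {0,5}
Reachable = {0,5}

Answer: UNREACHABLE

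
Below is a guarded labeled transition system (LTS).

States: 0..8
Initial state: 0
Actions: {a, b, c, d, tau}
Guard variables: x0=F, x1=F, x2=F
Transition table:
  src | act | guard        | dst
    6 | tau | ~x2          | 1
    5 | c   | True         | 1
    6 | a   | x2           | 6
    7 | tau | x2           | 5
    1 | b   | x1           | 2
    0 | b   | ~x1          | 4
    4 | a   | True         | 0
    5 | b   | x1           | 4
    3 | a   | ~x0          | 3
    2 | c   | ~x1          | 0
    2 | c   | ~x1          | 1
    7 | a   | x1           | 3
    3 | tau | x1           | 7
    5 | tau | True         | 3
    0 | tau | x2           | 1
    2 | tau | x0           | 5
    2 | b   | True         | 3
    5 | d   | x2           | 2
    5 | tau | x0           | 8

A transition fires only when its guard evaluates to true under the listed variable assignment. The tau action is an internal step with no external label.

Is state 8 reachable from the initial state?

Answer: UNREACHABLE

Working:
9 transition(s) survive guard evaluation.
depth 0: {0}
depth 1: {4}  now seen {0,4}
Reachable = {0,4}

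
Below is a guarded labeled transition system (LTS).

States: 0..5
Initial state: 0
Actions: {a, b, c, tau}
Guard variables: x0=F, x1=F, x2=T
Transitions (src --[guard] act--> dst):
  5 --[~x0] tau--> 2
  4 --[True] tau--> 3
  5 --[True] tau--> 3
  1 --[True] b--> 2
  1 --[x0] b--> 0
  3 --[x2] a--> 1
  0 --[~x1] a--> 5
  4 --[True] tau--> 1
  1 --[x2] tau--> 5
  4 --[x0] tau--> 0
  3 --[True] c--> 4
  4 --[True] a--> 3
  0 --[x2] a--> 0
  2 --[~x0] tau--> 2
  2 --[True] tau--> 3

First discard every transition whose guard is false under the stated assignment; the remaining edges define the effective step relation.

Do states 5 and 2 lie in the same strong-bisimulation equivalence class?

Answer: BISIMILAR

Working:
Compute ~ classes (split until stable):
  round 0: {{0,1,2,3,4,5}}
  round 1: {{0},{1},{2,5},{3},{4}}
stable after 2 split(s): 5 block(s)
class of 5: {2,5}; class of 2: {2,5}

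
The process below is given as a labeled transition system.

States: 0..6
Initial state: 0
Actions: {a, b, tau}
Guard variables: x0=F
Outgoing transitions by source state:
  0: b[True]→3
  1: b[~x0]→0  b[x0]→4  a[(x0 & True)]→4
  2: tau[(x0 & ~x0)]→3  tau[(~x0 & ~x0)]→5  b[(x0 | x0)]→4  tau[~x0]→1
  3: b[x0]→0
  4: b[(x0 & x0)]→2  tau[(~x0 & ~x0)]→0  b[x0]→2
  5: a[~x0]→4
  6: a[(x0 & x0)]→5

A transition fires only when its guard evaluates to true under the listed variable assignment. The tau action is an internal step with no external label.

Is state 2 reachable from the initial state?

Guard filter leaves 6 enabled edge(s).
depth 0: {0}
depth 1: {3}  now seen {0,3}
Reach set: {0,3}

Answer: UNREACHABLE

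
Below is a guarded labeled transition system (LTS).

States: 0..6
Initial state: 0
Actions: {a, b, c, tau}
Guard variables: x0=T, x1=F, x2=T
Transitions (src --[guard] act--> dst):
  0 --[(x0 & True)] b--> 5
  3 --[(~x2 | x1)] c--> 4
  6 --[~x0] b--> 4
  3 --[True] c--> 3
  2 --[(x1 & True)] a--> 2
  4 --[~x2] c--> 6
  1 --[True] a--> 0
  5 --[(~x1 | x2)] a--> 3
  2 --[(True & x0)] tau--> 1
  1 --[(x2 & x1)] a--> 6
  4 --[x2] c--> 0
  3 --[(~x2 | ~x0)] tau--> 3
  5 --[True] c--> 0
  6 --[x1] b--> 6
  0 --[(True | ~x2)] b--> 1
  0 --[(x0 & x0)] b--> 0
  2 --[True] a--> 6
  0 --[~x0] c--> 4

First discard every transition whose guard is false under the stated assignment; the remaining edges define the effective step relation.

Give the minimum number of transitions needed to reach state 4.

Answer: UNREACHABLE

Trace:
BFS to 4:
  depth 0: {0}
  depth 1: {1,5}
  depth 2: {3}
4 never appears.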